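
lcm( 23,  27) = 621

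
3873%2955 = 918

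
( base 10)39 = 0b100111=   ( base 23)1G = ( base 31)18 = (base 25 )1e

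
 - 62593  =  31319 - 93912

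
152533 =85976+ 66557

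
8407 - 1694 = 6713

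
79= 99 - 20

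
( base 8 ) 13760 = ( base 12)3668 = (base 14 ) 233A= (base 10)6128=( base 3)22101222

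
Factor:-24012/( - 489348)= 3^( - 1)*29^1*197^( - 1)=29/591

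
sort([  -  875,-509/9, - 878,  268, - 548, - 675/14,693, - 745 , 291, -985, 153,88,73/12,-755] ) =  [ - 985, - 878,-875, - 755, - 745, - 548, - 509/9, - 675/14,73/12 , 88,153,268, 291,693]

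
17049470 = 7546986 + 9502484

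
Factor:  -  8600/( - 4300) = 2 = 2^1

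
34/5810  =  17/2905=0.01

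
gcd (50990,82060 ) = 10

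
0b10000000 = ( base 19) 6e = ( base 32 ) 40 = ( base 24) 58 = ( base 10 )128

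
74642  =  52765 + 21877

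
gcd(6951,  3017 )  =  7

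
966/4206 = 161/701 = 0.23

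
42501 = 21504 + 20997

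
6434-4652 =1782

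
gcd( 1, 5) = 1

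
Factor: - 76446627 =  - 3^1*3769^1*6761^1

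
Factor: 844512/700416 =2^( - 7)*3^( - 1)*463^1 = 463/384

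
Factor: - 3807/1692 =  - 9/4 = - 2^( - 2)*3^2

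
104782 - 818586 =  - 713804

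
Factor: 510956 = 2^2* 127739^1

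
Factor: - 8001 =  - 3^2*7^1*127^1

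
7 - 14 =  - 7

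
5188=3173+2015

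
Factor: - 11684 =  - 2^2*23^1*127^1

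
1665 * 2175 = 3621375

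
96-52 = 44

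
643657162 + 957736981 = 1601394143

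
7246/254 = 3623/127 = 28.53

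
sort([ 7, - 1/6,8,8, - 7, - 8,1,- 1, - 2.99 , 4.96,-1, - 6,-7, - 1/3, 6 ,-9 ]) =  [ - 9,-8, - 7,-7,- 6,-2.99 ,-1, - 1, - 1/3, - 1/6, 1,4.96, 6,7,8,  8 ]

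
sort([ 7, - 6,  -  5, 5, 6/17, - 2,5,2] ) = [ - 6, - 5 ,  -  2, 6/17, 2,5, 5, 7]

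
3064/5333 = 3064/5333 = 0.57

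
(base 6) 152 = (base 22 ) 32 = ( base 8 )104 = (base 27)2e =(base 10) 68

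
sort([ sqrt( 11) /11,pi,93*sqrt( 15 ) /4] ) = [ sqrt(11) /11,pi,93*sqrt(15 ) /4 ] 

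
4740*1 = 4740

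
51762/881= 51762/881 =58.75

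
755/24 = 31+11/24=31.46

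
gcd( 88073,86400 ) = 1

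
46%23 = 0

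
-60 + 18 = - 42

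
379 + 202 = 581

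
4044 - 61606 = -57562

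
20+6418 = 6438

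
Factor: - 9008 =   -  2^4*563^1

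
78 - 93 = - 15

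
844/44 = 211/11 = 19.18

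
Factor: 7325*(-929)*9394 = -63925465450 = - 2^1*5^2*7^1*11^1*61^1*293^1*929^1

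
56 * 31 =1736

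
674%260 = 154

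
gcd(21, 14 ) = 7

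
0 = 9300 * 0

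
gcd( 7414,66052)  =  674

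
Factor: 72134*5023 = 2^1 *5023^1 * 36067^1  =  362329082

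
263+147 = 410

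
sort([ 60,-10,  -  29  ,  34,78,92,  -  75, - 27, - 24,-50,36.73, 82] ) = [ - 75  ,-50,  -  29,- 27,  -  24 , - 10, 34, 36.73,60, 78,82, 92]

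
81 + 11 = 92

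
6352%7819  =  6352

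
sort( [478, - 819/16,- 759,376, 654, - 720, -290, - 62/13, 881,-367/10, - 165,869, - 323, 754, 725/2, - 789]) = [- 789,-759, - 720, - 323, - 290,-165 , - 819/16,  -  367/10,-62/13, 725/2, 376,  478, 654, 754 , 869,881] 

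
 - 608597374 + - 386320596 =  - 994917970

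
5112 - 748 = 4364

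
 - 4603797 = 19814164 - 24417961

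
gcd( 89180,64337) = 637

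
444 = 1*444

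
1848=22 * 84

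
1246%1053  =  193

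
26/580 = 13/290 = 0.04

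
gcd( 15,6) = 3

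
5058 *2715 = 13732470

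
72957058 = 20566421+52390637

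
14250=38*375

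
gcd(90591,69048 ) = 3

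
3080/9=3080/9 = 342.22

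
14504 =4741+9763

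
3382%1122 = 16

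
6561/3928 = 1 + 2633/3928 = 1.67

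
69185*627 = 43378995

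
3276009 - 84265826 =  - 80989817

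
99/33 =3 = 3.00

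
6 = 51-45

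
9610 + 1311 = 10921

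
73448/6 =36724/3 =12241.33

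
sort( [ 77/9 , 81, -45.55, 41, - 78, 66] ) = [ - 78, - 45.55, 77/9,41, 66,  81 ] 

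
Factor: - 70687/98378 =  - 2^(  -  1 )*7^( - 1)*7027^( - 1 )*70687^1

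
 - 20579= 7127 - 27706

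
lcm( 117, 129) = 5031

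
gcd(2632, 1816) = 8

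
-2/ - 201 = 2/201 = 0.01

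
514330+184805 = 699135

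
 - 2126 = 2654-4780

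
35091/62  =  565+61/62= 565.98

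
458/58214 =229/29107 = 0.01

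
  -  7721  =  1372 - 9093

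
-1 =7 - 8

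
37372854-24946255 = 12426599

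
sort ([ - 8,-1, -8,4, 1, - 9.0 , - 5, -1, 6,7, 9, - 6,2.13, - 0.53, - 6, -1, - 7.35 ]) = [  -  9.0, - 8, - 8, - 7.35, - 6, - 6,- 5 , - 1, - 1,-1,-0.53, 1, 2.13, 4, 6,7, 9] 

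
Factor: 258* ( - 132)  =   - 34056 = -2^3*3^2*11^1*43^1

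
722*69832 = 50418704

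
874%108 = 10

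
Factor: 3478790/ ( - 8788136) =- 2^( - 2)*5^1*139^(-1 )*1129^( - 1 )*49697^1 =- 248485/627724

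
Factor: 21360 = 2^4*3^1*5^1*89^1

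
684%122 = 74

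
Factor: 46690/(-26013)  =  -70/39 = -2^1  *  3^(-1) * 5^1*7^1*13^(  -  1)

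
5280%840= 240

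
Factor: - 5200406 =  - 2^1*67^1*197^2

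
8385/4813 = 1 + 3572/4813 =1.74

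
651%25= 1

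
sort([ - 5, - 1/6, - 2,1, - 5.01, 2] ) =[ - 5.01 , - 5, - 2, - 1/6, 1,2] 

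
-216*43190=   -  9329040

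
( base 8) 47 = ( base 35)14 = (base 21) 1i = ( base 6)103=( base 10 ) 39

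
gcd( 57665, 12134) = 1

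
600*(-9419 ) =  - 5651400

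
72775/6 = 12129 +1/6 = 12129.17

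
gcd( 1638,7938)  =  126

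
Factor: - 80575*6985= - 5^3*11^2 * 127^1*293^1 = - 562816375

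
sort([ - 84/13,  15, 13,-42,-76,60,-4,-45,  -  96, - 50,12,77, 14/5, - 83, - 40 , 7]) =[  -  96,- 83, - 76,-50, - 45,  -  42,  -  40, - 84/13, - 4,14/5,7,12,13,15 , 60,77]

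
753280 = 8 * 94160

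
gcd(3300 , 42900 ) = 3300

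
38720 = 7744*5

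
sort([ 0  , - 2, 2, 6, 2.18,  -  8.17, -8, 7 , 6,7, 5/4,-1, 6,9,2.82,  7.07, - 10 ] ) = [ - 10, - 8.17, - 8, - 2, - 1,0, 5/4, 2, 2.18,2.82, 6,6,  6, 7 , 7, 7.07,9]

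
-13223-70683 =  - 83906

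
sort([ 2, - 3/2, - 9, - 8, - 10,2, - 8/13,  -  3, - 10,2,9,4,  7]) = [ - 10, - 10, - 9, - 8, - 3,-3/2, - 8/13,2 , 2,2,4,7, 9]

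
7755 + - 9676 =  - 1921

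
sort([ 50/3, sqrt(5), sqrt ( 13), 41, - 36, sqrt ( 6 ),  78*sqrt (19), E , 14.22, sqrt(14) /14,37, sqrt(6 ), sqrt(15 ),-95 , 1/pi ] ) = [-95 ,-36 , sqrt(14)/14,  1/pi,sqrt( 5), sqrt(6),sqrt(6 ),  E , sqrt(13), sqrt(15 ),14.22,  50/3, 37,41, 78*sqrt(  19) ]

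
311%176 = 135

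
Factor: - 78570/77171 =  - 2^1*3^4*5^1*97^1 * 77171^ ( - 1)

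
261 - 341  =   - 80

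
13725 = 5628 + 8097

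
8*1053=8424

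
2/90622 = 1/45311 =0.00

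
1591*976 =1552816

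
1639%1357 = 282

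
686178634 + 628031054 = 1314209688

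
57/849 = 19/283  =  0.07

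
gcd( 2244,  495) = 33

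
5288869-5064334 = 224535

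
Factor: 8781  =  3^1*2927^1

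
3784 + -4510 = -726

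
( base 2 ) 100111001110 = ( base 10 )2510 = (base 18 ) 7D8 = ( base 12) 1552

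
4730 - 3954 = 776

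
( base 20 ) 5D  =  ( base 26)49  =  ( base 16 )71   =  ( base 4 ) 1301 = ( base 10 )113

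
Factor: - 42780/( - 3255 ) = 2^2*7^( -1)*23^1 = 92/7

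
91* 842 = 76622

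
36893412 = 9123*4044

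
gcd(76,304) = 76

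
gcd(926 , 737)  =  1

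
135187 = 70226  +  64961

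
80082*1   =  80082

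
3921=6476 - 2555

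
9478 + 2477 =11955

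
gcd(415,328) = 1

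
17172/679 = 25 + 197/679 = 25.29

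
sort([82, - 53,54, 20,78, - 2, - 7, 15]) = [ - 53, - 7, - 2, 15,20, 54,78,82]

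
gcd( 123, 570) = 3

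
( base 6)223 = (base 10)87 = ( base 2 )1010111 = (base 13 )69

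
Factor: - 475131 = -3^1*109^1*1453^1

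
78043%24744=3811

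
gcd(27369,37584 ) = 9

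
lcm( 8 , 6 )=24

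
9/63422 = 9/63422 = 0.00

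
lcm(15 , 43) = 645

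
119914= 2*59957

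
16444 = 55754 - 39310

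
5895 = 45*131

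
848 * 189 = 160272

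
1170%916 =254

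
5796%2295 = 1206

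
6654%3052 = 550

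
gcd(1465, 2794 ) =1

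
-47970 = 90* ( - 533)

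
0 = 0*134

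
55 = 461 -406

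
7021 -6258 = 763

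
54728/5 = 54728/5  =  10945.60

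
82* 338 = 27716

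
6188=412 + 5776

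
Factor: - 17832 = - 2^3 * 3^1*743^1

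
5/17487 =5/17487 =0.00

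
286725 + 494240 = 780965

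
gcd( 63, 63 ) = 63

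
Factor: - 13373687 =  - 37^1*361451^1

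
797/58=797/58  =  13.74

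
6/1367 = 6/1367 = 0.00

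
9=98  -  89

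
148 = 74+74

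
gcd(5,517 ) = 1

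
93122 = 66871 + 26251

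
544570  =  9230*59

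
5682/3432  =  947/572 = 1.66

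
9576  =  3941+5635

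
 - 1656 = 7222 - 8878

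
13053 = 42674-29621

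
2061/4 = 515 + 1/4= 515.25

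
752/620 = 1 + 33/155 = 1.21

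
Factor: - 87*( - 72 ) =2^3*3^3*29^1 = 6264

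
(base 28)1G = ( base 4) 230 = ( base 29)1f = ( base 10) 44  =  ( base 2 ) 101100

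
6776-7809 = - 1033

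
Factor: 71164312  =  2^3* 17^1*43^2*283^1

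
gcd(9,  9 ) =9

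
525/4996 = 525/4996 = 0.11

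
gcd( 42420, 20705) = 505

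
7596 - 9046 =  - 1450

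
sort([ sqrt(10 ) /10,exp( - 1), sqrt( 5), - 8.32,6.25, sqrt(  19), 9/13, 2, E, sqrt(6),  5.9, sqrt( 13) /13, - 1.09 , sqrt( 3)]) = [  -  8.32, - 1.09, sqrt( 13 )/13,sqrt(10 )/10, exp( - 1), 9/13, sqrt(3), 2 , sqrt(5),sqrt( 6 ),E,sqrt( 19)  ,  5.9, 6.25]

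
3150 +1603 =4753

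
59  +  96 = 155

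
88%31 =26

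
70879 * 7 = 496153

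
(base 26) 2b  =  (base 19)36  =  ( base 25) 2d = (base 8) 77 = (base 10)63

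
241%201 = 40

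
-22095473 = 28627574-50723047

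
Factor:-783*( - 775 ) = 606825 = 3^3*5^2*29^1 * 31^1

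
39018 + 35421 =74439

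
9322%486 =88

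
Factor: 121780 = 2^2 * 5^1*6089^1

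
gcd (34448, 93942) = 2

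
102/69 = 34/23 = 1.48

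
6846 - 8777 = - 1931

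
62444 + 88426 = 150870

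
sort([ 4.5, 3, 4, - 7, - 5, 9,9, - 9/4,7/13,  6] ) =[ - 7, - 5, - 9/4,7/13, 3, 4, 4.5,  6, 9, 9]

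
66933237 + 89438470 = 156371707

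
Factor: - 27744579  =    -  3^3*19^1 * 54083^1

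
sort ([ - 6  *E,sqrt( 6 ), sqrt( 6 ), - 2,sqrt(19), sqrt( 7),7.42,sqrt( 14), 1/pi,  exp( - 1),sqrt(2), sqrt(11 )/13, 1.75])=[-6*E, - 2, sqrt( 11)/13,1/pi,exp( - 1),sqrt( 2),  1.75,  sqrt(6), sqrt(6 ), sqrt( 7),sqrt( 14),sqrt(19),7.42]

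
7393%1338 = 703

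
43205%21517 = 171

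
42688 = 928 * 46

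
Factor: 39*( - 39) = -1521 = -3^2*13^2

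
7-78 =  - 71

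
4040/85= 808/17=47.53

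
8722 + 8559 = 17281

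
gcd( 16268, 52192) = 28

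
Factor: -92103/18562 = -2^( - 1)*3^1*11^1*2791^1 * 9281^( - 1)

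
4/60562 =2/30281= 0.00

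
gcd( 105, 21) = 21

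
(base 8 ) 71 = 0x39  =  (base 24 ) 29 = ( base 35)1m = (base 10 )57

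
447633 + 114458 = 562091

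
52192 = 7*7456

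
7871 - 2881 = 4990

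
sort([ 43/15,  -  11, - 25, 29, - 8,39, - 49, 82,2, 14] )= [ - 49, - 25, - 11, - 8,2,43/15, 14,29  ,  39,82 ]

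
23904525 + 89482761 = 113387286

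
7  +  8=15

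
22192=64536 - 42344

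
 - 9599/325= - 30+151/325 = -  29.54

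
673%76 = 65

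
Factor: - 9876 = -2^2*3^1 * 823^1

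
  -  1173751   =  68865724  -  70039475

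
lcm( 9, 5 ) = 45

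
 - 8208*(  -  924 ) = 7584192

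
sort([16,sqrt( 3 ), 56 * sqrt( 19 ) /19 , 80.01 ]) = [ sqrt(3 ),56* sqrt(19)/19,16 , 80.01]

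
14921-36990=  -  22069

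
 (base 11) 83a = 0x3F3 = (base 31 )11J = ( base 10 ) 1011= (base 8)1763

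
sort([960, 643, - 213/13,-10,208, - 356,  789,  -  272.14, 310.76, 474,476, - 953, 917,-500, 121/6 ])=[  -  953, - 500,  -  356, - 272.14, - 213/13, - 10, 121/6,208, 310.76,474, 476,643, 789 , 917, 960 ]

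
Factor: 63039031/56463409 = 11^1 * 17^( - 1)  *97^ ( - 2) *353^ (-1 )*5730821^1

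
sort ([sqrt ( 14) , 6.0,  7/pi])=[7/pi, sqrt(14 ),6.0]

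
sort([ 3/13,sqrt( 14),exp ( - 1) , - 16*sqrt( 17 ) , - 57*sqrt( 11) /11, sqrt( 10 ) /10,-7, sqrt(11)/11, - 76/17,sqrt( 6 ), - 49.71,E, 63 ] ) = [-16*sqrt( 17 ),-49.71,-57 * sqrt(11) /11, - 7, - 76/17 , 3/13,sqrt(11 )/11, sqrt( 10 ) /10, exp( - 1),sqrt(6), E,  sqrt( 14), 63]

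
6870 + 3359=10229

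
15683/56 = 280 + 3/56 = 280.05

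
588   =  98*6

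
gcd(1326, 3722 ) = 2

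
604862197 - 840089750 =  - 235227553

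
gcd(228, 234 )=6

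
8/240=1/30 = 0.03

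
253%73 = 34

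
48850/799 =61 + 111/799 = 61.14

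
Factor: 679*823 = 558817  =  7^1*97^1*823^1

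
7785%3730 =325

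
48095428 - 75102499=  - 27007071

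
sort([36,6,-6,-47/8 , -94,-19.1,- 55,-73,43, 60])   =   [  -  94, - 73,-55, -19.1, - 6 ,- 47/8, 6, 36, 43,  60] 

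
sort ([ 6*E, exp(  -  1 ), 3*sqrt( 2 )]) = [ exp( - 1),3*sqrt( 2 ) , 6*E] 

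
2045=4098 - 2053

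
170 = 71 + 99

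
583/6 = 97+1/6  =  97.17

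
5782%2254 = 1274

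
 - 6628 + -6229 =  - 12857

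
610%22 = 16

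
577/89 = 577/89 = 6.48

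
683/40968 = 683/40968=0.02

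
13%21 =13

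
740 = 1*740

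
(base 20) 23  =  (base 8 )53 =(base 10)43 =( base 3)1121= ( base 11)3A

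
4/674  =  2/337 = 0.01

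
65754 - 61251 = 4503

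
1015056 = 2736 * 371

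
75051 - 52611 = 22440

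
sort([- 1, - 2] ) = [ - 2 , - 1 ] 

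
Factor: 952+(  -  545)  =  407=11^1*37^1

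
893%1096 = 893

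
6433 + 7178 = 13611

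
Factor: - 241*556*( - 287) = 38456852 = 2^2*7^1*41^1*139^1*241^1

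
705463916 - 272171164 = 433292752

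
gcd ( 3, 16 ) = 1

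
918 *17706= 16254108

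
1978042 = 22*89911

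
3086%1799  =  1287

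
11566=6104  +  5462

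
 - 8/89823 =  - 1+89815/89823 = - 0.00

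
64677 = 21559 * 3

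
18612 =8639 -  - 9973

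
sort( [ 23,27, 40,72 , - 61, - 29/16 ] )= [-61, - 29/16,  23,27, 40, 72]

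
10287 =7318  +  2969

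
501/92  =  5 + 41/92=5.45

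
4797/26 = 184 + 1/2  =  184.50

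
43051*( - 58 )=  - 2496958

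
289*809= 233801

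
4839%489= 438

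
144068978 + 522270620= 666339598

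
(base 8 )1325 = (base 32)ml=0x2D5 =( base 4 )23111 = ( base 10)725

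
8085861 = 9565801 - 1479940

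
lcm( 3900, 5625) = 292500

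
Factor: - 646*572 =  - 2^3*11^1*13^1*17^1*19^1 =-  369512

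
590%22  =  18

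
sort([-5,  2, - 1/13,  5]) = [-5, -1/13, 2,  5]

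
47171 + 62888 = 110059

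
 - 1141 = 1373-2514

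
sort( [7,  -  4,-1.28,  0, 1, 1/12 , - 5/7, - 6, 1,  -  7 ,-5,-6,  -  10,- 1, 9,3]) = [ - 10  , - 7, -6, - 6,  -  5, - 4, - 1.28,- 1, - 5/7,0, 1/12, 1, 1,3, 7, 9 ] 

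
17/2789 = 17/2789 = 0.01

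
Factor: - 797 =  - 797^1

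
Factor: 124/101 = 2^2*31^1*101^( - 1) 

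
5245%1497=754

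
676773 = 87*7779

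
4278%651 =372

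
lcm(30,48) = 240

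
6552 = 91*72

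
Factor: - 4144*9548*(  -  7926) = 313607344512 = 2^7 * 3^1*7^2*11^1*31^1*37^1*1321^1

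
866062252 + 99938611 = 966000863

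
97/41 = 2+ 15/41 = 2.37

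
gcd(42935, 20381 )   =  1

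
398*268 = 106664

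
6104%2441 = 1222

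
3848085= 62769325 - 58921240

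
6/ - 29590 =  - 3/14795 = - 0.00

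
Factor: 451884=2^2*3^1*37657^1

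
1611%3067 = 1611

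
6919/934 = 6919/934 = 7.41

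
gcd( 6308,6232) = 76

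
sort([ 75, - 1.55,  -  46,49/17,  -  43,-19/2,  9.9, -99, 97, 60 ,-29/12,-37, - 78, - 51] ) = [ - 99,-78,-51, - 46,  -  43,-37, -19/2, - 29/12, - 1.55, 49/17, 9.9, 60,75,  97]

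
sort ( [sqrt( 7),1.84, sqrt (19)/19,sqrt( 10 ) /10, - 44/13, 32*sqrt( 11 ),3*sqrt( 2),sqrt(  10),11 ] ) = [ - 44/13,sqrt( 19)/19,sqrt( 10)/10,1.84,sqrt( 7 ), sqrt( 10 ),3*sqrt ( 2),  11,  32 * sqrt ( 11 )]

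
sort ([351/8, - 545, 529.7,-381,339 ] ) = [  -  545, - 381,  351/8, 339, 529.7]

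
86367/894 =96 + 181/298 = 96.61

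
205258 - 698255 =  - 492997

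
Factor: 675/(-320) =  - 135/64 = - 2^(-6)  *  3^3*5^1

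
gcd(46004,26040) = 868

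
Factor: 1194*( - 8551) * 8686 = - 2^2*3^1 *17^1*43^1*101^1*199^1*503^1 = - 88683139284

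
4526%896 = 46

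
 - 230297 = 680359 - 910656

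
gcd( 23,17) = 1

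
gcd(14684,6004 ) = 4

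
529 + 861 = 1390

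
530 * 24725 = 13104250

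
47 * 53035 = 2492645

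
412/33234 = 206/16617 = 0.01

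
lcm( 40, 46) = 920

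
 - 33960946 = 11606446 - 45567392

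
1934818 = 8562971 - 6628153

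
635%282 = 71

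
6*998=5988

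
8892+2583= 11475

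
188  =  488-300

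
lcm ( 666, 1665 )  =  3330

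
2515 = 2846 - 331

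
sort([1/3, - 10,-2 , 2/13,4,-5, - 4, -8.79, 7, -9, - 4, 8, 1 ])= [ - 10 , - 9, - 8.79,-5, - 4,-4, - 2, 2/13,1/3,1,4, 7,8]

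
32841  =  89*369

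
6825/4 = 1706 + 1/4 = 1706.25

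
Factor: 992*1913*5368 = 2^8*11^1*31^1*61^1 * 1913^1 =10186832128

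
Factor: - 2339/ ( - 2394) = 2^(  -  1)*3^ ( - 2 )*7^( - 1)*19^( - 1)*2339^1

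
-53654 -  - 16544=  - 37110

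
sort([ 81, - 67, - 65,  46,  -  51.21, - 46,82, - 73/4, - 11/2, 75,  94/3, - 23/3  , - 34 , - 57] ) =[ - 67 , - 65, - 57, - 51.21, - 46, - 34, - 73/4, - 23/3,-11/2,94/3,46, 75  ,  81,82] 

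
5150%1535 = 545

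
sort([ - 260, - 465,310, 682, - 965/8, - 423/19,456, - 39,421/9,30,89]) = [-465, - 260, - 965/8, - 39, - 423/19,30,  421/9, 89,310,456,682 ] 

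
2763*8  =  22104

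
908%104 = 76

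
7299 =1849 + 5450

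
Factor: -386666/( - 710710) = 5^( - 1)*11^( - 1)*13^(  -  1 )* 389^1=389/715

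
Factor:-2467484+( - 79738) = - 2^1*3^1*424537^1= -2547222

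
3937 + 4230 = 8167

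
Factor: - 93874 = -2^1*11^1*17^1*251^1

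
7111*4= 28444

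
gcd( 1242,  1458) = 54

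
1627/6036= 1627/6036=0.27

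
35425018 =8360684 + 27064334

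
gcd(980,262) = 2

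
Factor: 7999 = 19^1*421^1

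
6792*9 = 61128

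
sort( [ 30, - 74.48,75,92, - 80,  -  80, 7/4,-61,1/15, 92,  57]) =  [-80, - 80, - 74.48, - 61, 1/15, 7/4, 30, 57, 75, 92, 92]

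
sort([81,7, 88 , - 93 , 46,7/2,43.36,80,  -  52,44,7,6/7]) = [ -93,-52 , 6/7, 7/2,7, 7, 43.36,  44,  46, 80,81,88]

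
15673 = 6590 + 9083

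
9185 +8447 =17632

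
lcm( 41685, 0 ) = 0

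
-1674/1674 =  - 1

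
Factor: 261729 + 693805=955534 = 2^1*477767^1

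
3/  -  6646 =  - 1 + 6643/6646 = - 0.00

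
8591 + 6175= 14766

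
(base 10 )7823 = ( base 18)162b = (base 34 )6q3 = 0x1E8F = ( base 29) 98M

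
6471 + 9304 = 15775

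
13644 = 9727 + 3917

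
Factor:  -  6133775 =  - 5^2*107^1*2293^1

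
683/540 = 683/540 = 1.26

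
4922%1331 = 929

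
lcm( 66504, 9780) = 332520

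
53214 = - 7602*( - 7)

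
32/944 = 2/59 = 0.03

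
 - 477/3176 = -477/3176  =  -0.15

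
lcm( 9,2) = 18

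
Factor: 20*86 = 1720 = 2^3*5^1*43^1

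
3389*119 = 403291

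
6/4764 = 1/794=0.00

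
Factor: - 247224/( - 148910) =123612/74455 = 2^2*3^1 * 5^( - 1)*10301^1 * 14891^ ( - 1)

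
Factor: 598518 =2^1*3^2*41^1*811^1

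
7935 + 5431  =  13366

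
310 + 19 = 329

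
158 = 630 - 472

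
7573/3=2524 + 1/3 = 2524.33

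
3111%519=516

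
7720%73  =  55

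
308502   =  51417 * 6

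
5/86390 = 1/17278 = 0.00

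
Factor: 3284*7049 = 23148916  =  2^2*7^1 * 19^1  *53^1 * 821^1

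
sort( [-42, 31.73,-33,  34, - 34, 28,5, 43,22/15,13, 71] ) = [ - 42, - 34,  -  33, 22/15, 5, 13, 28, 31.73, 34, 43,  71 ] 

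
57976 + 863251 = 921227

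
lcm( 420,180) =1260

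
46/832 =23/416 = 0.06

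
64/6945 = 64/6945 = 0.01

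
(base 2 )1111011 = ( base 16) 7b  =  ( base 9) 146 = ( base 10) 123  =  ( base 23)58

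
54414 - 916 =53498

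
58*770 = 44660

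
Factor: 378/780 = 63/130 = 2^ (-1) * 3^2 * 5^( -1)*7^1*13^( - 1)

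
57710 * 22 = 1269620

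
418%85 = 78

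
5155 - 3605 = 1550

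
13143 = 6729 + 6414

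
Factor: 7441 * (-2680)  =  -19941880 = - 2^3*5^1 * 7^1 * 67^1*1063^1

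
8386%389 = 217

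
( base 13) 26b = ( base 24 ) hj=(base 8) 653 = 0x1ab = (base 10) 427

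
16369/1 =16369 = 16369.00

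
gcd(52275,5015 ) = 85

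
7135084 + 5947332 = 13082416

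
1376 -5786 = -4410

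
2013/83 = 24+21/83= 24.25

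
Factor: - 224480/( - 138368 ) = 2^( - 2)*5^1*47^( - 1)  *  61^1 = 305/188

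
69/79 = 69/79  =  0.87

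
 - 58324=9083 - 67407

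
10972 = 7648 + 3324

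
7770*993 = 7715610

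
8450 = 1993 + 6457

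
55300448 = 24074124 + 31226324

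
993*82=81426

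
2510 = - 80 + 2590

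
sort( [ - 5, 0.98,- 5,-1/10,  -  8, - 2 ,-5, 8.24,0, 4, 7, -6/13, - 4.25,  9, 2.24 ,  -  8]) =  [ - 8,-8,  -  5, -5,-5 , - 4.25, - 2,-6/13,- 1/10,0, 0.98, 2.24, 4, 7,  8.24, 9] 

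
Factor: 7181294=2^1*3590647^1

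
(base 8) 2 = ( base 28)2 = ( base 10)2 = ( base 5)2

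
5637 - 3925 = 1712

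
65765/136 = 65765/136 = 483.57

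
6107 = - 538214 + 544321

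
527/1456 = 527/1456 = 0.36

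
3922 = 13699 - 9777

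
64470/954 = 10745/159 = 67.58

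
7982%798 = 2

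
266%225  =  41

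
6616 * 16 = 105856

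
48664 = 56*869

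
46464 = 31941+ 14523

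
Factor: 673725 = 3^1*5^2 * 13^1*691^1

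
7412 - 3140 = 4272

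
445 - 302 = 143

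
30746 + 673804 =704550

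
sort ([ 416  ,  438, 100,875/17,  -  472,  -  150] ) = [  -  472,-150,875/17,100,416, 438]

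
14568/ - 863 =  - 14568/863 = - 16.88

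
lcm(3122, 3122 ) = 3122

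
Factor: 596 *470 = 2^3*5^1*47^1*149^1  =  280120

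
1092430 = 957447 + 134983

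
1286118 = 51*25218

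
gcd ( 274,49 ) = 1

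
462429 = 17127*27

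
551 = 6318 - 5767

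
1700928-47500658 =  - 45799730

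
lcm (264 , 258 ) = 11352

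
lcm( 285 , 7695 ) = 7695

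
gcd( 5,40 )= 5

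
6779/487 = 13+ 448/487  =  13.92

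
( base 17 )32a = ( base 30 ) 10B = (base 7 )2441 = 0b1110001111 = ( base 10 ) 911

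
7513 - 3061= 4452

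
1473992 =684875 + 789117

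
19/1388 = 19/1388 = 0.01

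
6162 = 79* 78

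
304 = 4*76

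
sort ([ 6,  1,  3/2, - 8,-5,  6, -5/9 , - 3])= [ - 8, - 5, - 3,-5/9, 1 , 3/2,6 , 6]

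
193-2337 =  - 2144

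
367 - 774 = -407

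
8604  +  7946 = 16550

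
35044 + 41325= 76369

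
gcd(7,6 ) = 1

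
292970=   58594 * 5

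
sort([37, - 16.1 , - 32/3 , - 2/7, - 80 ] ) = [ - 80,- 16.1, - 32/3, - 2/7, 37 ] 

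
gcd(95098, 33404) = 2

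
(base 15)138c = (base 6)31210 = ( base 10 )4182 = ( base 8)10126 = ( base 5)113212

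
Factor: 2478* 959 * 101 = 240016602= 2^1*3^1*7^2*59^1*101^1 * 137^1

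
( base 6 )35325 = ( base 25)83i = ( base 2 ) 1001111100101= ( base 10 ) 5093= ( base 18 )fch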